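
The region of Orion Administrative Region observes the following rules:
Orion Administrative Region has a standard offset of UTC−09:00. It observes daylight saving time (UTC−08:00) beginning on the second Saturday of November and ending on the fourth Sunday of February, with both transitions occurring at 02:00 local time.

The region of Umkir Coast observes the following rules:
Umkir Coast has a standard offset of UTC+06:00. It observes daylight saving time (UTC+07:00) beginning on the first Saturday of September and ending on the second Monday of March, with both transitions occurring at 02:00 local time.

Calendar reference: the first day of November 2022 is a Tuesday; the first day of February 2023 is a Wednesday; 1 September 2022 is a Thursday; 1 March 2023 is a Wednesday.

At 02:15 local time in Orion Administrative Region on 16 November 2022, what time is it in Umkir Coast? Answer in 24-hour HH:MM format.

17:15

1 November 2022 is a Tuesday, so the first Saturday is November 5 and the second is November 12.
1 February 2023 is a Wednesday, so the first Sunday is February 5 and the fourth is February 26.
16 November 2022 falls between 12 November 2022 and 26 February 2023, so daylight saving is in effect and Orion Administrative Region is at UTC−08:00.
02:15 Orion Administrative Region + 8h = 10:15 UTC.
1 September 2022 is a Thursday, so the first Saturday is September 3.
1 March 2023 is a Wednesday, so the first Monday is March 6 and the second is March 13.
At the standard offset (UTC+06:00), 10:15 UTC + 6h = 16:15 Umkir Coast standard time.
Daylight saving runs 3 September 2022 – 13 March 2023; the standard-time date in Umkir Coast, 16 November 2022, is inside that window, so Umkir Coast is at UTC+07:00.
10:15 UTC + 7h = 17:15 Umkir Coast.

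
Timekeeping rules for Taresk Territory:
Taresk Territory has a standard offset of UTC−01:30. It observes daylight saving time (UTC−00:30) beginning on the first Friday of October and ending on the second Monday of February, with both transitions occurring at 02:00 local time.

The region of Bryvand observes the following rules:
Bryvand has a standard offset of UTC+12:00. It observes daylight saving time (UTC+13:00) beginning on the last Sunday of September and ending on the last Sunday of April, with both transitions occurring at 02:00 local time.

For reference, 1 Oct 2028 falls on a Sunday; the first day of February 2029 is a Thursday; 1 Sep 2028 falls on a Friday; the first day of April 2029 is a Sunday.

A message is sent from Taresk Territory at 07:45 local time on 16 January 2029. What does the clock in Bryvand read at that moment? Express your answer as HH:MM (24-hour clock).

21:15

1 October 2028 is a Sunday, so the first Friday is October 6.
1 February 2029 is a Thursday, so the first Monday is February 5 and the second is February 12.
Daylight saving runs 6 October 2028 – 12 February 2029; 16 January 2029 is inside that window, so Taresk Territory is at UTC−00:30.
07:45 Taresk Territory + 0h30m = 08:15 UTC.
1 September 2028 is a Friday, so Sundays fall on 3, 10, 17, 24; the last is September 24.
1 April 2029 is a Sunday, so Sundays fall on 1, 8, 15, 22, 29; the last is April 29.
At the standard offset (UTC+12:00), 08:15 UTC + 12h = 20:15 Bryvand standard time.
Daylight saving runs 24 September 2028 – 29 April 2029; the standard-time date in Bryvand, 16 January 2029, is inside that window, so Bryvand is at UTC+13:00.
08:15 UTC + 13h = 21:15 Bryvand.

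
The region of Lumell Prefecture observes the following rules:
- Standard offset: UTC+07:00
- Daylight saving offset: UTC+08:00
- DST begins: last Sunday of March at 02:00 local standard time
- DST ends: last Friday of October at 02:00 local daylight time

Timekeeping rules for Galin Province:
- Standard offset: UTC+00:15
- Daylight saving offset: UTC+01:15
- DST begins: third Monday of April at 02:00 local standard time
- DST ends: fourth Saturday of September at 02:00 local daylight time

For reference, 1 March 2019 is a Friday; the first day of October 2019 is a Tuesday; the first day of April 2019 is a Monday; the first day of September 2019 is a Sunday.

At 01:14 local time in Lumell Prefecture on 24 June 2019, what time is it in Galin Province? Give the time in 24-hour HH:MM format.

18:29

1 March 2019 is a Friday, so Sundays fall on 3, 10, 17, 24, 31; the last is March 31.
1 October 2019 is a Tuesday, so Fridays fall on 4, 11, 18, 25; the last is October 25.
24 June 2019 lies within the daylight-saving period (31 March – 25 October), so Lumell Prefecture is on daylight time, UTC+08:00.
01:14 Lumell Prefecture − 8h = 17:14 UTC (rolling into the previous day, 23 June 2019).
1 April 2019 is a Monday, so the first Monday is April 1 and the third is April 15.
1 September 2019 is a Sunday, so the first Saturday is September 7 and the fourth is September 28.
At the standard offset (UTC+00:15), 17:14 UTC + 0h15m = 17:29 Galin Province standard time.
The standard-time date in Galin Province, 23 June 2019, falls between 15 April and 28 September, so daylight saving is in effect and Galin Province is at UTC+01:15.
17:14 UTC + 1h15m = 18:29 Galin Province.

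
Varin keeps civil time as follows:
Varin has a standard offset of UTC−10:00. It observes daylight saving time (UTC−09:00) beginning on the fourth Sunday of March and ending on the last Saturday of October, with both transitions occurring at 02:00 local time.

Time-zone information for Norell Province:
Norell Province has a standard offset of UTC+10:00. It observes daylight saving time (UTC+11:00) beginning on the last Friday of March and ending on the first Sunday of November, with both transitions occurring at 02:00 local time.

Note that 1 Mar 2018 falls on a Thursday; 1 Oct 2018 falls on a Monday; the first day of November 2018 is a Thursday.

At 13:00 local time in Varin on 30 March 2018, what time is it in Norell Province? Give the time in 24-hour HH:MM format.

09:00

1 March 2018 is a Thursday, so the first Sunday is March 4 and the fourth is March 25.
1 October 2018 is a Monday, so Saturdays fall on 6, 13, 20, 27; the last is October 27.
30 March 2018 falls between 25 March and 27 October, so daylight saving is in effect and Varin is at UTC−09:00.
13:00 Varin + 9h = 22:00 UTC.
1 March 2018 is a Thursday, so Fridays fall on 2, 9, 16, 23, 30; the last is March 30.
1 November 2018 is a Thursday, so the first Sunday is November 4.
At the standard offset (UTC+10:00), 22:00 UTC + 10h = 08:00 Norell Province standard time (rolling into the next day, 31 March 2018).
The standard-time date in Norell Province, 31 March 2018, lies within the daylight-saving period (30 March – 4 November), so Norell Province is on daylight time, UTC+11:00.
22:00 UTC + 11h = 09:00 Norell Province (rolling into the next day, 31 March 2018).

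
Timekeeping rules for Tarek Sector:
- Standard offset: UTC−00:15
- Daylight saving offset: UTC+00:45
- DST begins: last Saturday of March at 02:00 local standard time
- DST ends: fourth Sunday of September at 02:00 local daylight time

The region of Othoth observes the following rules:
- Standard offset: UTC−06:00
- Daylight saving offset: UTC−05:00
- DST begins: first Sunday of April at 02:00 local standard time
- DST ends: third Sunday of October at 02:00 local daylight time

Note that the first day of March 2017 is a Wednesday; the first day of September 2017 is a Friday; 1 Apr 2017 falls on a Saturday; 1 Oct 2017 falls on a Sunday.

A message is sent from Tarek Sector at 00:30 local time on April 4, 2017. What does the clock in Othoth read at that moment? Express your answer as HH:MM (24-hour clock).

18:45

1 March 2017 is a Wednesday, so Saturdays fall on 4, 11, 18, 25; the last is March 25.
1 September 2017 is a Friday, so the first Sunday is September 3 and the fourth is September 24.
Daylight saving runs 25 March – 24 September; April 4, 2017 is inside that window, so Tarek Sector is at UTC+00:45.
00:30 Tarek Sector − 0h45m = 23:45 UTC (rolling into the previous day, 3 April 2017).
1 April 2017 is a Saturday, so the first Sunday is April 2.
1 October 2017 is a Sunday, so the first Sunday is October 1 and the third is October 15.
At the standard offset (UTC−06:00), 23:45 UTC − 6h = 17:45 Othoth standard time.
The standard-time date in Othoth, April 3, 2017, falls between 2 April and 15 October, so daylight saving is in effect and Othoth is at UTC−05:00.
23:45 UTC − 5h = 18:45 Othoth.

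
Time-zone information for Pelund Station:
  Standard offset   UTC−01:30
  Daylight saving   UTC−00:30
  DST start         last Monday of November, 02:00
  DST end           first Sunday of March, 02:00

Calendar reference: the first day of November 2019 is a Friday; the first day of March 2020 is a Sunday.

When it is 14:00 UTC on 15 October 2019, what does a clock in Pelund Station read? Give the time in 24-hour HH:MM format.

1 November 2019 is a Friday, so Mondays fall on 4, 11, 18, 25; the last is November 25.
1 March 2020 is a Sunday, so the first Sunday is March 1.
At the standard offset (UTC−01:30), 14:00 UTC − 1h30m = 12:30 Pelund Station standard time.
The standard-time date in Pelund Station, 15 October 2019, is outside the daylight-saving period (25 November 2019 – 1 March 2020), so Pelund Station is on standard time, UTC−01:30.
14:00 UTC − 1h30m = 12:30 local.

12:30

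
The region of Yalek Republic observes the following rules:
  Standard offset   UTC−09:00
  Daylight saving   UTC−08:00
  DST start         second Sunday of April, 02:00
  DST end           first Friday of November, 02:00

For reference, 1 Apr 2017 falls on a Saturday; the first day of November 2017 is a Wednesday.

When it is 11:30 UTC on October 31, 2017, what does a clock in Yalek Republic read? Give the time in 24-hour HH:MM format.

03:30

1 April 2017 is a Saturday, so the first Sunday is April 2 and the second is April 9.
1 November 2017 is a Wednesday, so the first Friday is November 3.
At the standard offset (UTC−09:00), 11:30 UTC − 9h = 02:30 Yalek Republic standard time.
The standard-time date in Yalek Republic, October 31, 2017, lies within the daylight-saving period (9 April – 3 November), so Yalek Republic is on daylight time, UTC−08:00.
11:30 UTC − 8h = 03:30 local.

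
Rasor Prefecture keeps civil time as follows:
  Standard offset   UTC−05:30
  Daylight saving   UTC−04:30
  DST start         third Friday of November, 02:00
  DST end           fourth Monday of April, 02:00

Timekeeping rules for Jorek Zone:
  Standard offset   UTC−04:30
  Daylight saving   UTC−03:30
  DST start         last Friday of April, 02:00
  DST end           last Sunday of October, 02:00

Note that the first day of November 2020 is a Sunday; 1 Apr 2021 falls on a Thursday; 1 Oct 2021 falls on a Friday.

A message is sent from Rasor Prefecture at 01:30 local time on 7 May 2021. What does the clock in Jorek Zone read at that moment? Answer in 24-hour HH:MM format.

03:30

1 November 2020 is a Sunday, so the first Friday is November 6 and the third is November 20.
1 April 2021 is a Thursday, so the first Monday is April 5 and the fourth is April 26.
7 May 2021 does not fall between 20 November 2020 and 26 April 2021, so daylight saving is not in effect and Rasor Prefecture is at UTC−05:30.
01:30 Rasor Prefecture + 5h30m = 07:00 UTC.
1 April 2021 is a Thursday, so Fridays fall on 2, 9, 16, 23, 30; the last is April 30.
1 October 2021 is a Friday, so Sundays fall on 3, 10, 17, 24, 31; the last is October 31.
At the standard offset (UTC−04:30), 07:00 UTC − 4h30m = 02:30 Jorek Zone standard time.
Daylight saving runs 30 April – 31 October; the standard-time date in Jorek Zone, 7 May 2021, is inside that window, so Jorek Zone is at UTC−03:30.
07:00 UTC − 3h30m = 03:30 Jorek Zone.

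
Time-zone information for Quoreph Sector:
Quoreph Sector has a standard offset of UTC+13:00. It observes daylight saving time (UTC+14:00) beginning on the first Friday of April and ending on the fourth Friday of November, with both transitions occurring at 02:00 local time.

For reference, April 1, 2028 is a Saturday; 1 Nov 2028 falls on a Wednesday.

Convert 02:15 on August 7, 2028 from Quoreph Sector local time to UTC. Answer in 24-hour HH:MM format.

12:15

1 April 2028 is a Saturday, so the first Friday is April 7.
1 November 2028 is a Wednesday, so the first Friday is November 3 and the fourth is November 24.
August 7, 2028 falls between 7 April and 24 November, so daylight saving is in effect and Quoreph Sector is at UTC+14:00.
02:15 local − 14h = 12:15 UTC (rolling into the previous day, 6 August 2028).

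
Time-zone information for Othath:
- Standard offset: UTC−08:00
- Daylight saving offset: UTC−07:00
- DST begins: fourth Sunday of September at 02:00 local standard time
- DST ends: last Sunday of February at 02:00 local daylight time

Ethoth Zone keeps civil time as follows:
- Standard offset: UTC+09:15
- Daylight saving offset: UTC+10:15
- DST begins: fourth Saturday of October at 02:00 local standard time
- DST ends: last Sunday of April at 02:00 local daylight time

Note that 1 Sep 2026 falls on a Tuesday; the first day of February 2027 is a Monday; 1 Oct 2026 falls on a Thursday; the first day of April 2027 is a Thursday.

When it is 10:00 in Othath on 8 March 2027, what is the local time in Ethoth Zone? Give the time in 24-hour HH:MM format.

04:15

1 September 2026 is a Tuesday, so the first Sunday is September 6 and the fourth is September 27.
1 February 2027 is a Monday, so Sundays fall on 7, 14, 21, 28; the last is February 28.
8 March 2027 does not fall between 27 September 2026 and 28 February 2027, so daylight saving is not in effect and Othath is at UTC−08:00.
10:00 Othath + 8h = 18:00 UTC.
1 October 2026 is a Thursday, so the first Saturday is October 3 and the fourth is October 24.
1 April 2027 is a Thursday, so Sundays fall on 4, 11, 18, 25; the last is April 25.
At the standard offset (UTC+09:15), 18:00 UTC + 9h15m = 03:15 Ethoth Zone standard time (rolling into the next day, 9 March 2027).
The standard-time date in Ethoth Zone, 9 March 2027, falls between 24 October 2026 and 25 April 2027, so daylight saving is in effect and Ethoth Zone is at UTC+10:15.
18:00 UTC + 10h15m = 04:15 Ethoth Zone (rolling into the next day, 9 March 2027).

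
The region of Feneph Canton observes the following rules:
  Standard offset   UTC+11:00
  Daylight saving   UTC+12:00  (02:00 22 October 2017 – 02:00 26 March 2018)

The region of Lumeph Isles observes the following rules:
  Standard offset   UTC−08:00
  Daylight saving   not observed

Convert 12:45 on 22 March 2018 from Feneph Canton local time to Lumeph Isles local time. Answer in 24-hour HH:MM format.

22 March 2018 falls between 22 October 2017 and 26 March 2018, so daylight saving is in effect and Feneph Canton is at UTC+12:00.
12:45 Feneph Canton − 12h = 00:45 UTC.
Lumeph Isles stays on UTC−08:00 all year.
00:45 UTC − 8h = 16:45 Lumeph Isles (rolling into the previous day, 21 March 2018).

16:45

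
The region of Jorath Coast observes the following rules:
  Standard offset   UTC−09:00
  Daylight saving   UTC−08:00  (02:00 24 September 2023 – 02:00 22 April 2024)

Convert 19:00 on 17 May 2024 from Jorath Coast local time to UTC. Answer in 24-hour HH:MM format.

17 May 2024 does not fall between 24 September 2023 and 22 April 2024, so daylight saving is not in effect and Jorath Coast is at UTC−09:00.
19:00 local + 9h = 04:00 UTC (rolling into the next day, 18 May 2024).

04:00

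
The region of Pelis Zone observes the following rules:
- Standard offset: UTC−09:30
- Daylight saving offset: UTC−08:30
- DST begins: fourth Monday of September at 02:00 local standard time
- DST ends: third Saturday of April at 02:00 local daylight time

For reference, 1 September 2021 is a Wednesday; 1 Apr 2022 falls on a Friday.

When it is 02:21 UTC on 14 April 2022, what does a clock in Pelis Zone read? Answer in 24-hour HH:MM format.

1 September 2021 is a Wednesday, so the first Monday is September 6 and the fourth is September 27.
1 April 2022 is a Friday, so the first Saturday is April 2 and the third is April 16.
At the standard offset (UTC−09:30), 02:21 UTC − 9h30m = 16:51 Pelis Zone standard time (rolling into the previous day, 13 April 2022).
Daylight saving runs 27 September 2021 – 16 April 2022; the standard-time date in Pelis Zone, 13 April 2022, is inside that window, so Pelis Zone is at UTC−08:30.
02:21 UTC − 8h30m = 17:51 local (rolling into the previous day, 13 April 2022).

17:51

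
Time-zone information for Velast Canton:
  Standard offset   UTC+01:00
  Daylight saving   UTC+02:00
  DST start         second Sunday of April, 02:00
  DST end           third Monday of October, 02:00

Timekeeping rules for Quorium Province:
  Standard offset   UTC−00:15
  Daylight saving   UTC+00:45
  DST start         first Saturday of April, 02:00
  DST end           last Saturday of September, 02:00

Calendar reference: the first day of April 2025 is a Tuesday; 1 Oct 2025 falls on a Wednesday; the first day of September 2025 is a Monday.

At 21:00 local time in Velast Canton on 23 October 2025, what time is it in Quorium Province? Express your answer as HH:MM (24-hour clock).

1 April 2025 is a Tuesday, so the first Sunday is April 6 and the second is April 13.
1 October 2025 is a Wednesday, so the first Monday is October 6 and the third is October 20.
23 October 2025 is outside the daylight-saving period (13 April – 20 October), so Velast Canton is on standard time, UTC+01:00.
21:00 Velast Canton − 1h = 20:00 UTC.
1 April 2025 is a Tuesday, so the first Saturday is April 5.
1 September 2025 is a Monday, so Saturdays fall on 6, 13, 20, 27; the last is September 27.
At the standard offset (UTC−00:15), 20:00 UTC − 0h15m = 19:45 Quorium Province standard time.
The standard-time date in Quorium Province, 23 October 2025, is outside the daylight-saving period (5 April – 27 September), so Quorium Province is on standard time, UTC−00:15.
20:00 UTC − 0h15m = 19:45 Quorium Province.

19:45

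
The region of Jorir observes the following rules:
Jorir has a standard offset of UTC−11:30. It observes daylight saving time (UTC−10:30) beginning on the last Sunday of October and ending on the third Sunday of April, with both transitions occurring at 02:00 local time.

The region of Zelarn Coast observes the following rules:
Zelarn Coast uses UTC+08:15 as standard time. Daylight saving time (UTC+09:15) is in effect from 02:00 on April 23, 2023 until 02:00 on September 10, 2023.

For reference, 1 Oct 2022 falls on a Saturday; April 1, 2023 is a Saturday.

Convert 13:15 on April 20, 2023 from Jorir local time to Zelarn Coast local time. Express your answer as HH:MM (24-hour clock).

1 October 2022 is a Saturday, so Sundays fall on 2, 9, 16, 23, 30; the last is October 30.
1 April 2023 is a Saturday, so the first Sunday is April 2 and the third is April 16.
Daylight saving runs 30 October 2022 – 16 April 2023; April 20, 2023 is outside that window, so Jorir is on standard time at UTC−11:30.
13:15 Jorir + 11h30m = 00:45 UTC (rolling into the next day, 21 April 2023).
At the standard offset (UTC+08:15), 00:45 UTC + 8h15m = 09:00 Zelarn Coast standard time.
The standard-time date in Zelarn Coast, April 21, 2023, is outside the daylight-saving period (23 April – 10 September), so Zelarn Coast is on standard time, UTC+08:15.
00:45 UTC + 8h15m = 09:00 Zelarn Coast.

09:00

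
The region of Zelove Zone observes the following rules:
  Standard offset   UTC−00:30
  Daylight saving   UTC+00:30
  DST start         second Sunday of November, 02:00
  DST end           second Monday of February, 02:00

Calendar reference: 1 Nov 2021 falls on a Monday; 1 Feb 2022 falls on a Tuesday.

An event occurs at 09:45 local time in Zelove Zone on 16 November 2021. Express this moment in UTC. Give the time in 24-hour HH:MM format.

1 November 2021 is a Monday, so the first Sunday is November 7 and the second is November 14.
1 February 2022 is a Tuesday, so the first Monday is February 7 and the second is February 14.
16 November 2021 lies within the daylight-saving period (14 November 2021 – 14 February 2022), so Zelove Zone is on daylight time, UTC+00:30.
09:45 local − 0h30m = 09:15 UTC.

09:15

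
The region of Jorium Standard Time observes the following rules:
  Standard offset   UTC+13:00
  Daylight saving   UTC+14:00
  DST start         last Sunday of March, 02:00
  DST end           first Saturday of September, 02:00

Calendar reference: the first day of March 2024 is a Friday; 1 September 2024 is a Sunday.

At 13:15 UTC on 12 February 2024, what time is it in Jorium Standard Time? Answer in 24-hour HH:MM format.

02:15

1 March 2024 is a Friday, so Sundays fall on 3, 10, 17, 24, 31; the last is March 31.
1 September 2024 is a Sunday, so the first Saturday is September 7.
At the standard offset (UTC+13:00), 13:15 UTC + 13h = 02:15 Jorium Standard Time standard time (rolling into the next day, 13 February 2024).
The standard-time date in Jorium Standard Time, 13 February 2024, is outside the daylight-saving period (31 March – 7 September), so Jorium Standard Time is on standard time, UTC+13:00.
13:15 UTC + 13h = 02:15 local (rolling into the next day, 13 February 2024).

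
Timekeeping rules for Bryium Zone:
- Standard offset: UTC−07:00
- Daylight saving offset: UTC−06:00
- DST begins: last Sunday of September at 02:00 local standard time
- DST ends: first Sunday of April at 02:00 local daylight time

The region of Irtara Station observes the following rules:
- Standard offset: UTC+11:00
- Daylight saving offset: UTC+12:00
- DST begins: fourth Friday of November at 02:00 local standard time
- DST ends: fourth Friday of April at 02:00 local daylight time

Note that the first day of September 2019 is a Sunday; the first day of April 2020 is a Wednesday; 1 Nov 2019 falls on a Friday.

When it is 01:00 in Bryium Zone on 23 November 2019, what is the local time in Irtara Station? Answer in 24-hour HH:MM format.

19:00

1 September 2019 is a Sunday, so Sundays fall on 1, 8, 15, 22, 29; the last is September 29.
1 April 2020 is a Wednesday, so the first Sunday is April 5.
23 November 2019 falls between 29 September 2019 and 5 April 2020, so daylight saving is in effect and Bryium Zone is at UTC−06:00.
01:00 Bryium Zone + 6h = 07:00 UTC.
1 November 2019 is a Friday, so the first Friday is November 1 and the fourth is November 22.
1 April 2020 is a Wednesday, so the first Friday is April 3 and the fourth is April 24.
At the standard offset (UTC+11:00), 07:00 UTC + 11h = 18:00 Irtara Station standard time.
The standard-time date in Irtara Station, 23 November 2019, falls between 22 November 2019 and 24 April 2020, so daylight saving is in effect and Irtara Station is at UTC+12:00.
07:00 UTC + 12h = 19:00 Irtara Station.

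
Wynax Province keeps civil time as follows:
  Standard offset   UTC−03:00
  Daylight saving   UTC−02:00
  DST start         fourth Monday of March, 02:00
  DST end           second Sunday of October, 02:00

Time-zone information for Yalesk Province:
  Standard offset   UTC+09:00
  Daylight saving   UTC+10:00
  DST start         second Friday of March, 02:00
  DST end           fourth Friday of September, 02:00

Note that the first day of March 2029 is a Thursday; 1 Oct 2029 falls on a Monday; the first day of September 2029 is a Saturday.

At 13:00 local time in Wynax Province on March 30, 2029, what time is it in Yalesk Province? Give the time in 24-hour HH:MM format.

01:00

1 March 2029 is a Thursday, so the first Monday is March 5 and the fourth is March 26.
1 October 2029 is a Monday, so the first Sunday is October 7 and the second is October 14.
March 30, 2029 falls between 26 March and 14 October, so daylight saving is in effect and Wynax Province is at UTC−02:00.
13:00 Wynax Province + 2h = 15:00 UTC.
1 March 2029 is a Thursday, so the first Friday is March 2 and the second is March 9.
1 September 2029 is a Saturday, so the first Friday is September 7 and the fourth is September 28.
At the standard offset (UTC+09:00), 15:00 UTC + 9h = 00:00 Yalesk Province standard time (rolling into the next day, 31 March 2029).
Daylight saving runs 9 March – 28 September; the standard-time date in Yalesk Province, March 31, 2029, is inside that window, so Yalesk Province is at UTC+10:00.
15:00 UTC + 10h = 01:00 Yalesk Province (rolling into the next day, 31 March 2029).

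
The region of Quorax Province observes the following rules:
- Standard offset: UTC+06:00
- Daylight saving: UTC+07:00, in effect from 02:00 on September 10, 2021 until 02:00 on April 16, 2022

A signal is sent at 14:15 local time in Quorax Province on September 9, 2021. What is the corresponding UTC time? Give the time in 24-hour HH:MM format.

September 9, 2021 does not fall between 10 September 2021 and 16 April 2022, so daylight saving is not in effect and Quorax Province is at UTC+06:00.
14:15 local − 6h = 08:15 UTC.

08:15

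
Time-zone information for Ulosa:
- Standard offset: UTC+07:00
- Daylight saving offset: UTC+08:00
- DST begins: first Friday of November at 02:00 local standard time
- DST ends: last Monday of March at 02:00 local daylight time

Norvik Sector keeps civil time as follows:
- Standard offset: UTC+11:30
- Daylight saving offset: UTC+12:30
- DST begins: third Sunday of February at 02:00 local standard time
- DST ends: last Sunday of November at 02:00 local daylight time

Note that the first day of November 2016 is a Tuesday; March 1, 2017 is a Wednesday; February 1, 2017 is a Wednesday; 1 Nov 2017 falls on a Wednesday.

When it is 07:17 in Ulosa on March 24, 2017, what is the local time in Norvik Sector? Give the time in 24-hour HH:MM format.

1 November 2016 is a Tuesday, so the first Friday is November 4.
1 March 2017 is a Wednesday, so Mondays fall on 6, 13, 20, 27; the last is March 27.
March 24, 2017 falls between 4 November 2016 and 27 March 2017, so daylight saving is in effect and Ulosa is at UTC+08:00.
07:17 Ulosa − 8h = 23:17 UTC (rolling into the previous day, 23 March 2017).
1 February 2017 is a Wednesday, so the first Sunday is February 5 and the third is February 19.
1 November 2017 is a Wednesday, so Sundays fall on 5, 12, 19, 26; the last is November 26.
At the standard offset (UTC+11:30), 23:17 UTC + 11h30m = 10:47 Norvik Sector standard time (rolling into the next day, 24 March 2017).
Daylight saving runs 19 February – 26 November; the standard-time date in Norvik Sector, March 24, 2017, is inside that window, so Norvik Sector is at UTC+12:30.
23:17 UTC + 12h30m = 11:47 Norvik Sector (rolling into the next day, 24 March 2017).

11:47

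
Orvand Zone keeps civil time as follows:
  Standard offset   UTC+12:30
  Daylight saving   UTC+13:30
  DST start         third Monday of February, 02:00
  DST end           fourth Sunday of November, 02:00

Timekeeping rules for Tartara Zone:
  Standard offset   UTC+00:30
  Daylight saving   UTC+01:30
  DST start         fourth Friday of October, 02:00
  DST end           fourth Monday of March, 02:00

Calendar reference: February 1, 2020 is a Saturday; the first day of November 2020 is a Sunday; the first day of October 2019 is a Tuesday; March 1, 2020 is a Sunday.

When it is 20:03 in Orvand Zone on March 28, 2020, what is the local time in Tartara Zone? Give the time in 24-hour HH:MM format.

1 February 2020 is a Saturday, so the first Monday is February 3 and the third is February 17.
1 November 2020 is a Sunday, so the first Sunday is November 1 and the fourth is November 22.
Daylight saving runs 17 February – 22 November; March 28, 2020 is inside that window, so Orvand Zone is at UTC+13:30.
20:03 Orvand Zone − 13h30m = 06:33 UTC.
1 October 2019 is a Tuesday, so the first Friday is October 4 and the fourth is October 25.
1 March 2020 is a Sunday, so the first Monday is March 2 and the fourth is March 23.
At the standard offset (UTC+00:30), 06:33 UTC + 0h30m = 07:03 Tartara Zone standard time.
The standard-time date in Tartara Zone, March 28, 2020, is outside the daylight-saving period (25 October 2019 – 23 March 2020), so Tartara Zone is on standard time, UTC+00:30.
06:33 UTC + 0h30m = 07:03 Tartara Zone.

07:03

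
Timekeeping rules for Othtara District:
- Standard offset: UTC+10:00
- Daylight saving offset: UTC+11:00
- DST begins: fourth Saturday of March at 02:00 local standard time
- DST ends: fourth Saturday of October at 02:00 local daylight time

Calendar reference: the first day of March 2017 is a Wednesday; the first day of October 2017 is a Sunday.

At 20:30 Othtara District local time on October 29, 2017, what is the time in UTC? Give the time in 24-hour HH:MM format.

10:30

1 March 2017 is a Wednesday, so the first Saturday is March 4 and the fourth is March 25.
1 October 2017 is a Sunday, so the first Saturday is October 7 and the fourth is October 28.
Daylight saving runs 25 March – 28 October; October 29, 2017 is outside that window, so Othtara District is on standard time at UTC+10:00.
20:30 local − 10h = 10:30 UTC.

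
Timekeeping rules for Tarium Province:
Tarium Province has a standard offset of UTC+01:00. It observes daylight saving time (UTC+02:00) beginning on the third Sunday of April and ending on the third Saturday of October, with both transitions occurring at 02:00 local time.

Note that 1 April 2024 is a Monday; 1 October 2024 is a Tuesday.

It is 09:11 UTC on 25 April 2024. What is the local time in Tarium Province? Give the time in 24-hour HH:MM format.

11:11

1 April 2024 is a Monday, so the first Sunday is April 7 and the third is April 21.
1 October 2024 is a Tuesday, so the first Saturday is October 5 and the third is October 19.
At the standard offset (UTC+01:00), 09:11 UTC + 1h = 10:11 Tarium Province standard time.
The standard-time date in Tarium Province, 25 April 2024, falls between 21 April and 19 October, so daylight saving is in effect and Tarium Province is at UTC+02:00.
09:11 UTC + 2h = 11:11 local.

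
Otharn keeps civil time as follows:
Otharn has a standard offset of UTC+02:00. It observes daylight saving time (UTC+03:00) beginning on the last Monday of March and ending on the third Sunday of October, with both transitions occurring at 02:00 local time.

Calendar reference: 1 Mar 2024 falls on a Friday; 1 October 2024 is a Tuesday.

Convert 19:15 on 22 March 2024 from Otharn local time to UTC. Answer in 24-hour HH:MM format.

17:15

1 March 2024 is a Friday, so Mondays fall on 4, 11, 18, 25; the last is March 25.
1 October 2024 is a Tuesday, so the first Sunday is October 6 and the third is October 20.
Daylight saving runs 25 March – 20 October; 22 March 2024 is outside that window, so Otharn is on standard time at UTC+02:00.
19:15 local − 2h = 17:15 UTC.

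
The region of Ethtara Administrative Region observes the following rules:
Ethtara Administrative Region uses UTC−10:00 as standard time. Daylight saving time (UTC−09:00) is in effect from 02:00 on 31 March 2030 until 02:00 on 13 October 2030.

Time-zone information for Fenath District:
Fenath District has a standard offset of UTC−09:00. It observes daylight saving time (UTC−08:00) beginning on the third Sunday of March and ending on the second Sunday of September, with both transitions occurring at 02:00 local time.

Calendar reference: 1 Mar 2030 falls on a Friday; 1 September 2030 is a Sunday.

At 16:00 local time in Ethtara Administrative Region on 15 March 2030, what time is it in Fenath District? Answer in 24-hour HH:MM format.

15 March 2030 is outside the daylight-saving period (31 March – 13 October), so Ethtara Administrative Region is on standard time, UTC−10:00.
16:00 Ethtara Administrative Region + 10h = 02:00 UTC (rolling into the next day, 16 March 2030).
1 March 2030 is a Friday, so the first Sunday is March 3 and the third is March 17.
1 September 2030 is a Sunday, so the first Sunday is September 1 and the second is September 8.
At the standard offset (UTC−09:00), 02:00 UTC − 9h = 17:00 Fenath District standard time (rolling into the previous day, 15 March 2030).
The standard-time date in Fenath District, 15 March 2030, is outside the daylight-saving period (17 March – 8 September), so Fenath District is on standard time, UTC−09:00.
02:00 UTC − 9h = 17:00 Fenath District (rolling into the previous day, 15 March 2030).

17:00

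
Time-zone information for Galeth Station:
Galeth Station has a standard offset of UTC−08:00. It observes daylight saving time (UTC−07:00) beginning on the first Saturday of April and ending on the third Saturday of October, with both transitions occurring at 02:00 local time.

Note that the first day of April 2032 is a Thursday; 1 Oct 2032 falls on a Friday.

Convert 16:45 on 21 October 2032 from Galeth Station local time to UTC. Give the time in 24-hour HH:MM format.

1 April 2032 is a Thursday, so the first Saturday is April 3.
1 October 2032 is a Friday, so the first Saturday is October 2 and the third is October 16.
21 October 2032 does not fall between 3 April and 16 October, so daylight saving is not in effect and Galeth Station is at UTC−08:00.
16:45 local + 8h = 00:45 UTC (rolling into the next day, 22 October 2032).

00:45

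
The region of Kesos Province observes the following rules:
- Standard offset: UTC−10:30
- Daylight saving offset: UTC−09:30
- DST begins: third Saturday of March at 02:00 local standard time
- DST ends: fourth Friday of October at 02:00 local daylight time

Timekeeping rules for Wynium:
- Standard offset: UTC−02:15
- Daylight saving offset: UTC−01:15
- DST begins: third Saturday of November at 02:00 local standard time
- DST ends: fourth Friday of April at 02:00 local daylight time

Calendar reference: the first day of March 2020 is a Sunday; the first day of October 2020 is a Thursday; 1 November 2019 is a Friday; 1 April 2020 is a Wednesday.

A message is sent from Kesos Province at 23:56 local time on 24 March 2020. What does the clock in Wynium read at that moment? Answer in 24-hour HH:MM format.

1 March 2020 is a Sunday, so the first Saturday is March 7 and the third is March 21.
1 October 2020 is a Thursday, so the first Friday is October 2 and the fourth is October 23.
24 March 2020 lies within the daylight-saving period (21 March – 23 October), so Kesos Province is on daylight time, UTC−09:30.
23:56 Kesos Province + 9h30m = 09:26 UTC (rolling into the next day, 25 March 2020).
1 November 2019 is a Friday, so the first Saturday is November 2 and the third is November 16.
1 April 2020 is a Wednesday, so the first Friday is April 3 and the fourth is April 24.
At the standard offset (UTC−02:15), 09:26 UTC − 2h15m = 07:11 Wynium standard time.
The standard-time date in Wynium, 25 March 2020, falls between 16 November 2019 and 24 April 2020, so daylight saving is in effect and Wynium is at UTC−01:15.
09:26 UTC − 1h15m = 08:11 Wynium.

08:11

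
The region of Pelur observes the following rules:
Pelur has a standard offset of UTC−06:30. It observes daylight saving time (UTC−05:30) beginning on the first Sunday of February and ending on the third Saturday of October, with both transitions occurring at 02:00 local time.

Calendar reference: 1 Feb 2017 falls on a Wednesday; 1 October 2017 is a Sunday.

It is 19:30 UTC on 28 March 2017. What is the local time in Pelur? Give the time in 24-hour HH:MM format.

1 February 2017 is a Wednesday, so the first Sunday is February 5.
1 October 2017 is a Sunday, so the first Saturday is October 7 and the third is October 21.
At the standard offset (UTC−06:30), 19:30 UTC − 6h30m = 13:00 Pelur standard time.
The standard-time date in Pelur, 28 March 2017, lies within the daylight-saving period (5 February – 21 October), so Pelur is on daylight time, UTC−05:30.
19:30 UTC − 5h30m = 14:00 local.

14:00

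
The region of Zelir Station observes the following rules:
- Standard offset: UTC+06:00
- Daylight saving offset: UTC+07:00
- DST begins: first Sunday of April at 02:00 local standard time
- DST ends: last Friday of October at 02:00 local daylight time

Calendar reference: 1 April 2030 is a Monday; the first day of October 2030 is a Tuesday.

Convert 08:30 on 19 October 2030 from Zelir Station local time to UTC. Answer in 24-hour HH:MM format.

1 April 2030 is a Monday, so the first Sunday is April 7.
1 October 2030 is a Tuesday, so Fridays fall on 4, 11, 18, 25; the last is October 25.
19 October 2030 falls between 7 April and 25 October, so daylight saving is in effect and Zelir Station is at UTC+07:00.
08:30 local − 7h = 01:30 UTC.

01:30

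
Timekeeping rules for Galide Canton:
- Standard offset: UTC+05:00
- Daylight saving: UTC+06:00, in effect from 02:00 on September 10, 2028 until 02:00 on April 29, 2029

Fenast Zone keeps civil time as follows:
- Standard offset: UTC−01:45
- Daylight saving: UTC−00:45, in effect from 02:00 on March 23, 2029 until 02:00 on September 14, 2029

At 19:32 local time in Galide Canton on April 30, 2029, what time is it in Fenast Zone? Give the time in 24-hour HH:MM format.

April 30, 2029 does not fall between 10 September 2028 and 29 April 2029, so daylight saving is not in effect and Galide Canton is at UTC+05:00.
19:32 Galide Canton − 5h = 14:32 UTC.
At the standard offset (UTC−01:45), 14:32 UTC − 1h45m = 12:47 Fenast Zone standard time.
The standard-time date in Fenast Zone, April 30, 2029, falls between 23 March and 14 September, so daylight saving is in effect and Fenast Zone is at UTC−00:45.
14:32 UTC − 0h45m = 13:47 Fenast Zone.

13:47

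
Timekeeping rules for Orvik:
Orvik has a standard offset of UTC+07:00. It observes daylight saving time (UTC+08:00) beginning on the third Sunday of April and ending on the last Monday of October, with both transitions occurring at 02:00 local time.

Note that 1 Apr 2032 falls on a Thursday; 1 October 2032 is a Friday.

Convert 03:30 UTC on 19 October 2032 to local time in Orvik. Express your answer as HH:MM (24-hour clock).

1 April 2032 is a Thursday, so the first Sunday is April 4 and the third is April 18.
1 October 2032 is a Friday, so Mondays fall on 4, 11, 18, 25; the last is October 25.
At the standard offset (UTC+07:00), 03:30 UTC + 7h = 10:30 Orvik standard time.
The standard-time date in Orvik, 19 October 2032, falls between 18 April and 25 October, so daylight saving is in effect and Orvik is at UTC+08:00.
03:30 UTC + 8h = 11:30 local.

11:30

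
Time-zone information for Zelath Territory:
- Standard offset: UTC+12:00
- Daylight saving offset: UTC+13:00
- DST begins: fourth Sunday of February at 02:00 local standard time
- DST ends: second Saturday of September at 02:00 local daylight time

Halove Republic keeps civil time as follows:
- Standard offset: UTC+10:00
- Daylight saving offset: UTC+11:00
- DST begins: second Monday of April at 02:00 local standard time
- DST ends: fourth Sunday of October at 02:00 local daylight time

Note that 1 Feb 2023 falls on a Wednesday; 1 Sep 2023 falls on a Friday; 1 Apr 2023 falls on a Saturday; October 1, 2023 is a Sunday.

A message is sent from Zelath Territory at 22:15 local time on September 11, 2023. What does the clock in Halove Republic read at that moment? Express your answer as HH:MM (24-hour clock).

1 February 2023 is a Wednesday, so the first Sunday is February 5 and the fourth is February 26.
1 September 2023 is a Friday, so the first Saturday is September 2 and the second is September 9.
September 11, 2023 is outside the daylight-saving period (26 February – 9 September), so Zelath Territory is on standard time, UTC+12:00.
22:15 Zelath Territory − 12h = 10:15 UTC.
1 April 2023 is a Saturday, so the first Monday is April 3 and the second is April 10.
1 October 2023 is a Sunday, so the first Sunday is October 1 and the fourth is October 22.
At the standard offset (UTC+10:00), 10:15 UTC + 10h = 20:15 Halove Republic standard time.
The standard-time date in Halove Republic, September 11, 2023, falls between 10 April and 22 October, so daylight saving is in effect and Halove Republic is at UTC+11:00.
10:15 UTC + 11h = 21:15 Halove Republic.

21:15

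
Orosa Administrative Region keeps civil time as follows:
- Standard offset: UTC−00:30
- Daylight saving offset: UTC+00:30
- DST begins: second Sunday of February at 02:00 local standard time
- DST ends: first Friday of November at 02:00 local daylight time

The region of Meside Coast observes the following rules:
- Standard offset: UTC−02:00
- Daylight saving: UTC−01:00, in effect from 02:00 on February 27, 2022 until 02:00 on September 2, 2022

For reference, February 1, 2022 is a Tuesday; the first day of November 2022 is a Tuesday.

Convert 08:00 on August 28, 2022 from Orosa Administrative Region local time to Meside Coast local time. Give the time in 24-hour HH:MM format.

06:30

1 February 2022 is a Tuesday, so the first Sunday is February 6 and the second is February 13.
1 November 2022 is a Tuesday, so the first Friday is November 4.
August 28, 2022 falls between 13 February and 4 November, so daylight saving is in effect and Orosa Administrative Region is at UTC+00:30.
08:00 Orosa Administrative Region − 0h30m = 07:30 UTC.
At the standard offset (UTC−02:00), 07:30 UTC − 2h = 05:30 Meside Coast standard time.
The standard-time date in Meside Coast, August 28, 2022, lies within the daylight-saving period (27 February – 2 September), so Meside Coast is on daylight time, UTC−01:00.
07:30 UTC − 1h = 06:30 Meside Coast.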